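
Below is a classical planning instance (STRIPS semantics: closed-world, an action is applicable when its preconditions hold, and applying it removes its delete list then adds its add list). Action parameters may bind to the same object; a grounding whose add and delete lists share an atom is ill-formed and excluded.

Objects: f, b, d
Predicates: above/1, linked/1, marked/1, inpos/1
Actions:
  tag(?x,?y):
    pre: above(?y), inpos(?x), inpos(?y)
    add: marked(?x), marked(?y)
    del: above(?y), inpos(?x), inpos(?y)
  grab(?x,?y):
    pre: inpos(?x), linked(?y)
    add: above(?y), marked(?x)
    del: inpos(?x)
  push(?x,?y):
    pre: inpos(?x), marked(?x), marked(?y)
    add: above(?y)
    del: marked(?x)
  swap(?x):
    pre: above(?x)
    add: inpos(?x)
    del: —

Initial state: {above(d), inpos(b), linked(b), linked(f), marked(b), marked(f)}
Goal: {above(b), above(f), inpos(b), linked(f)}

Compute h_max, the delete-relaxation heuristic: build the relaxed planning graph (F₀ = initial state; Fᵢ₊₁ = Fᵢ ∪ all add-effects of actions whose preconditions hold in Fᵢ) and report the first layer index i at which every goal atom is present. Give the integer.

F0 = init (6 atoms)
F1 = F0 ∪ {above(b), above(f), inpos(d)}  (9 atoms)
goal ⊆ F1  ⇒  h_max = 1

1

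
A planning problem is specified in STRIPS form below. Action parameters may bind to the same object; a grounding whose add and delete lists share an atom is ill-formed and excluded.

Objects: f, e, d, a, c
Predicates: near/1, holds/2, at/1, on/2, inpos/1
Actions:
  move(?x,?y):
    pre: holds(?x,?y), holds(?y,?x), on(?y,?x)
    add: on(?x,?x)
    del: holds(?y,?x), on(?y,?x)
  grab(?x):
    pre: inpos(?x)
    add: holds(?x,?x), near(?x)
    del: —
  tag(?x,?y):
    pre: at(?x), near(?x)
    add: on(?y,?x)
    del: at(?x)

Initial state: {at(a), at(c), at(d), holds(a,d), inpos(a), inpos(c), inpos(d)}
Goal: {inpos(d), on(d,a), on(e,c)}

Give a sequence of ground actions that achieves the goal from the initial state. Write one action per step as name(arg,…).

1. grab(a)  →  {at(a), at(c), at(d), holds(a,a), holds(a,d), inpos(a), inpos(c), inpos(d), near(a)}
2. grab(c)  →  {at(a), at(c), at(d), holds(a,a), holds(a,d), holds(c,c), inpos(a), inpos(c), inpos(d), near(a), near(c)}
3. tag(a,d)  →  {at(c), at(d), holds(a,a), holds(a,d), holds(c,c), inpos(a), inpos(c), inpos(d), near(a), near(c), on(d,a)}
4. tag(c,e)  →  {at(d), holds(a,a), holds(a,d), holds(c,c), inpos(a), inpos(c), inpos(d), near(a), near(c), on(d,a), on(e,c)}

grab(a); grab(c); tag(a,d); tag(c,e)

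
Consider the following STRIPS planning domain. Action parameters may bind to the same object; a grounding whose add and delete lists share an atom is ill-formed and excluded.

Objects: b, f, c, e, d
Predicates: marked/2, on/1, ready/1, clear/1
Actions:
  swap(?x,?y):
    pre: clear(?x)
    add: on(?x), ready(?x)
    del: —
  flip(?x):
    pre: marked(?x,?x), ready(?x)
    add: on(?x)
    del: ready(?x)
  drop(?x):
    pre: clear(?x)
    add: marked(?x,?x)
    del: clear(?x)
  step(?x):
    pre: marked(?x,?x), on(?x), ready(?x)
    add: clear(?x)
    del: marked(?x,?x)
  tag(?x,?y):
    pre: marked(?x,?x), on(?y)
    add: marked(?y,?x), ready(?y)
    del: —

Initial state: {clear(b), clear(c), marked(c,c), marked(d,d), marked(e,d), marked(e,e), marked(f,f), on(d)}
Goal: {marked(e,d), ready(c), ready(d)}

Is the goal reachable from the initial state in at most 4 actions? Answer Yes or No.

1. swap(c,b)  →  {clear(b), clear(c), marked(c,c), marked(d,d), marked(e,d), marked(e,e), marked(f,f), on(c), on(d), ready(c)}
2. tag(f,d)  →  {clear(b), clear(c), marked(c,c), marked(d,d), marked(d,f), marked(e,d), marked(e,e), marked(f,f), on(c), on(d), ready(c), ready(d)}
optimal plan length = 2; 2 ≤ 4

Yes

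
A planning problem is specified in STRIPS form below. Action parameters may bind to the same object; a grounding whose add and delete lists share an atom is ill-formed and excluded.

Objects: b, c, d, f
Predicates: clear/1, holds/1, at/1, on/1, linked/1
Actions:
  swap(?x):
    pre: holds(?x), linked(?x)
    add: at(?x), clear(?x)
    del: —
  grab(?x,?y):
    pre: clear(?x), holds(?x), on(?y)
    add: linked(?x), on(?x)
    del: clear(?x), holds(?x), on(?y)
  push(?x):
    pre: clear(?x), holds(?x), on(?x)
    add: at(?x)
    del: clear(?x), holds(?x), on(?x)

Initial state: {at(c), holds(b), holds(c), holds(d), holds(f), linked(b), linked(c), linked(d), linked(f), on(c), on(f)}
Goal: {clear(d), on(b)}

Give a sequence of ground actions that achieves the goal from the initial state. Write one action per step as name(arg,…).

swap(b); swap(d); grab(b,c)

1. swap(b)  →  {at(b), at(c), clear(b), holds(b), holds(c), holds(d), holds(f), linked(b), linked(c), linked(d), linked(f), on(c), on(f)}
2. swap(d)  →  {at(b), at(c), at(d), clear(b), clear(d), holds(b), holds(c), holds(d), holds(f), linked(b), linked(c), linked(d), linked(f), on(c), on(f)}
3. grab(b,c)  →  {at(b), at(c), at(d), clear(d), holds(c), holds(d), holds(f), linked(b), linked(c), linked(d), linked(f), on(b), on(f)}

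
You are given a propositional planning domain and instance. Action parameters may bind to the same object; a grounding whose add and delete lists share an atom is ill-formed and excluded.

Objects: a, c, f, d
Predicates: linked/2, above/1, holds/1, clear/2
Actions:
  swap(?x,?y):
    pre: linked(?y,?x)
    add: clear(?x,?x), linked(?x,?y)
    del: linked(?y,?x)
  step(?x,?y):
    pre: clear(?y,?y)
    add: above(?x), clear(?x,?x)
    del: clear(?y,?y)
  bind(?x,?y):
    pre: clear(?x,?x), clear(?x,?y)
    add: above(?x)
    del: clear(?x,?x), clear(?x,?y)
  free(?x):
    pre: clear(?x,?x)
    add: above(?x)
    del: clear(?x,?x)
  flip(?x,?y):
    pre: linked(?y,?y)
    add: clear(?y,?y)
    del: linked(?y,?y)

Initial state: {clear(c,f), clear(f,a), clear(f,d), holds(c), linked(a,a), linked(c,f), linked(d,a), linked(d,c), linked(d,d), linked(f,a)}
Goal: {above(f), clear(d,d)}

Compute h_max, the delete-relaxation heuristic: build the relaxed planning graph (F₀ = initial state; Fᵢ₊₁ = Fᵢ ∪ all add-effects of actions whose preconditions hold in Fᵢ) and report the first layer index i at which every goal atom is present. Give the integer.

F0 = init (10 atoms)
F1 = F0 ∪ {clear(a,a), clear(c,c), clear(d,d), clear(f,f), linked(a,d), linked(a,f), linked(c,d), linked(f,c)}  (18 atoms)
F2 = F1 ∪ {above(a), above(c), above(d), above(f)}  (22 atoms)
goal ⊆ F2  ⇒  h_max = 2

2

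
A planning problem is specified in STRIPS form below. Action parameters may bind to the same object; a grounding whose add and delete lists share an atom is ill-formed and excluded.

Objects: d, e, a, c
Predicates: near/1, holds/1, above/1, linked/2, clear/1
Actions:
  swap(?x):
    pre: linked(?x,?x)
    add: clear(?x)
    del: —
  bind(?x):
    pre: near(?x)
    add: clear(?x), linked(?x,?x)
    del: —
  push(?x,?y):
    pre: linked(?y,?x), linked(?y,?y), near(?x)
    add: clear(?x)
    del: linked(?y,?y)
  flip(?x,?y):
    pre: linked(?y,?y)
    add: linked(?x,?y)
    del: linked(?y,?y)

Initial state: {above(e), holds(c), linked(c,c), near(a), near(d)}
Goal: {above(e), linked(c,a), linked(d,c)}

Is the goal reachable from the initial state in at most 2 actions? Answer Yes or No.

1. bind(a)  →  {above(e), clear(a), holds(c), linked(a,a), linked(c,c), near(a), near(d)}
2. flip(d,c)  →  {above(e), clear(a), holds(c), linked(a,a), linked(d,c), near(a), near(d)}
3. flip(c,a)  →  {above(e), clear(a), holds(c), linked(c,a), linked(d,c), near(a), near(d)}
optimal plan length = 3; 3 > 2

No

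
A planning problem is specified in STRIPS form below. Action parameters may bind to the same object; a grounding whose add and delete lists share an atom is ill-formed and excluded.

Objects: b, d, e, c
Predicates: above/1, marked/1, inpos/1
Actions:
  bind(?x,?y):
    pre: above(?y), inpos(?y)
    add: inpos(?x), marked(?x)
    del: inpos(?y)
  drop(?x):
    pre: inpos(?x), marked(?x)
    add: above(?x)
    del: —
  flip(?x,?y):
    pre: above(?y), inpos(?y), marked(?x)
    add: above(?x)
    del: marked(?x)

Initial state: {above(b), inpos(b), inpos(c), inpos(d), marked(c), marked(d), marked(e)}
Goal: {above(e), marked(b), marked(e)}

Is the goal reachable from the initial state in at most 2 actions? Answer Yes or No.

1. bind(e,b)  →  {above(b), inpos(c), inpos(d), inpos(e), marked(c), marked(d), marked(e)}
2. drop(e)  →  {above(b), above(e), inpos(c), inpos(d), inpos(e), marked(c), marked(d), marked(e)}
3. bind(b,e)  →  {above(b), above(e), inpos(b), inpos(c), inpos(d), marked(b), marked(c), marked(d), marked(e)}
optimal plan length = 3; 3 > 2

No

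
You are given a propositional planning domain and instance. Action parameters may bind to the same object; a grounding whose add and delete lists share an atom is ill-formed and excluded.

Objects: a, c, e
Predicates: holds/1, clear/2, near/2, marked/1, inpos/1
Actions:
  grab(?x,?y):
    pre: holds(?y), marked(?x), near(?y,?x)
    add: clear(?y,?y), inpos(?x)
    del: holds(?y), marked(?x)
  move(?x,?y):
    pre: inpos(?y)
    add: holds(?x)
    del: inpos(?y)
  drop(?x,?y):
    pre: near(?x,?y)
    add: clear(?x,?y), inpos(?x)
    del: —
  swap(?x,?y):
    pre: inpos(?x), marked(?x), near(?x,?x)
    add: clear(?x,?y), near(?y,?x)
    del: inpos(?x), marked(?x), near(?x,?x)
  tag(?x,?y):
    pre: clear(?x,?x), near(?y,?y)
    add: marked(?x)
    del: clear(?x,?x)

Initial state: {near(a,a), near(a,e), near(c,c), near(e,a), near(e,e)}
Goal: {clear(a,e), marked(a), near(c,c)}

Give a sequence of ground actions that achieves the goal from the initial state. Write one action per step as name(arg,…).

1. drop(a,a)  →  {clear(a,a), inpos(a), near(a,a), near(a,e), near(c,c), near(e,a), near(e,e)}
2. drop(a,e)  →  {clear(a,a), clear(a,e), inpos(a), near(a,a), near(a,e), near(c,c), near(e,a), near(e,e)}
3. tag(a,a)  →  {clear(a,e), inpos(a), marked(a), near(a,a), near(a,e), near(c,c), near(e,a), near(e,e)}

drop(a,a); drop(a,e); tag(a,a)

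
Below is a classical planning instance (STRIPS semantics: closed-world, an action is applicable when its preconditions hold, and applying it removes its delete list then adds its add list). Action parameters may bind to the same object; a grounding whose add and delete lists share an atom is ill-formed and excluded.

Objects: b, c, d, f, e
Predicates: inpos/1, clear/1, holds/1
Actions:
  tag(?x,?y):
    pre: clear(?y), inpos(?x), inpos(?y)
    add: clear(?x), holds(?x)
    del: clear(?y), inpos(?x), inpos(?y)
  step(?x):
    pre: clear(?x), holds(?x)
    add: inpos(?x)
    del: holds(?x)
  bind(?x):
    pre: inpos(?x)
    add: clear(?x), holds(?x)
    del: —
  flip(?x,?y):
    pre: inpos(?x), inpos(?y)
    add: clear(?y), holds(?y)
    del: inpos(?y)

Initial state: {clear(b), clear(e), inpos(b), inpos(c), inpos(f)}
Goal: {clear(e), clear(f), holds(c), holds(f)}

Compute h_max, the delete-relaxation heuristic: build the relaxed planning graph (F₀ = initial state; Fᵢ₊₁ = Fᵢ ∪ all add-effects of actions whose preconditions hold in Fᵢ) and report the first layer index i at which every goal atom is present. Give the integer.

F0 = init (5 atoms)
F1 = F0 ∪ {clear(c), clear(f), holds(b), holds(c), holds(f)}  (10 atoms)
goal ⊆ F1  ⇒  h_max = 1

1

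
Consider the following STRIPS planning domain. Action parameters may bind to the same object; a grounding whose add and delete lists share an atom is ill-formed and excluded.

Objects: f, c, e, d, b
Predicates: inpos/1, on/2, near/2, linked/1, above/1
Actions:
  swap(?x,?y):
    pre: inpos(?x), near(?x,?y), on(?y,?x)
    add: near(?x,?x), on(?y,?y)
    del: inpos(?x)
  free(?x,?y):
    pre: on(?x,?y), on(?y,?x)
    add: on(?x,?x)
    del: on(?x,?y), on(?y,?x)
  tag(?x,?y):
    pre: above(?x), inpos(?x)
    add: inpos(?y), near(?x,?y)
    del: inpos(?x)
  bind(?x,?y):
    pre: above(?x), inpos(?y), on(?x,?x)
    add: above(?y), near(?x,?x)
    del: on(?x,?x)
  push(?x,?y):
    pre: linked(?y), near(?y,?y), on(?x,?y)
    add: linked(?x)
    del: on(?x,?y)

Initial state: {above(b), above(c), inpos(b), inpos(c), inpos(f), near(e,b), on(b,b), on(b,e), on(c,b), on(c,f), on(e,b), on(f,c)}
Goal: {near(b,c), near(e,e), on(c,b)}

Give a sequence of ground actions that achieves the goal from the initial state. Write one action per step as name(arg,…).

tag(c,e); swap(e,b); tag(b,c)

1. tag(c,e)  →  {above(b), above(c), inpos(b), inpos(e), inpos(f), near(c,e), near(e,b), on(b,b), on(b,e), on(c,b), on(c,f), on(e,b), on(f,c)}
2. swap(e,b)  →  {above(b), above(c), inpos(b), inpos(f), near(c,e), near(e,b), near(e,e), on(b,b), on(b,e), on(c,b), on(c,f), on(e,b), on(f,c)}
3. tag(b,c)  →  {above(b), above(c), inpos(c), inpos(f), near(b,c), near(c,e), near(e,b), near(e,e), on(b,b), on(b,e), on(c,b), on(c,f), on(e,b), on(f,c)}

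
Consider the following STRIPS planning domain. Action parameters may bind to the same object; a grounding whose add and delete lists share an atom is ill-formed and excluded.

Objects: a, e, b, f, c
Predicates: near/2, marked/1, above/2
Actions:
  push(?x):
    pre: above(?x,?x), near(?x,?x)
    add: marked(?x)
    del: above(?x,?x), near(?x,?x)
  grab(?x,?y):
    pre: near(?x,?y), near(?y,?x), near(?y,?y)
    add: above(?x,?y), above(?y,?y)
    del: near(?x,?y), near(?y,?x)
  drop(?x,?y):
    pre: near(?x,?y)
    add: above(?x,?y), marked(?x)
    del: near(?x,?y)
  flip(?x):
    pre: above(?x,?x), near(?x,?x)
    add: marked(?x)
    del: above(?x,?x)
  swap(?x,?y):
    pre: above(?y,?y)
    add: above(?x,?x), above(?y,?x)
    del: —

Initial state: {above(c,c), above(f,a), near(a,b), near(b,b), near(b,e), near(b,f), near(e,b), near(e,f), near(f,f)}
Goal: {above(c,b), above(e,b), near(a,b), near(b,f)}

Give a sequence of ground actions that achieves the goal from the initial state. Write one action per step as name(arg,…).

grab(e,b); swap(b,c)

1. grab(e,b)  →  {above(b,b), above(c,c), above(e,b), above(f,a), near(a,b), near(b,b), near(b,f), near(e,f), near(f,f)}
2. swap(b,c)  →  {above(b,b), above(c,b), above(c,c), above(e,b), above(f,a), near(a,b), near(b,b), near(b,f), near(e,f), near(f,f)}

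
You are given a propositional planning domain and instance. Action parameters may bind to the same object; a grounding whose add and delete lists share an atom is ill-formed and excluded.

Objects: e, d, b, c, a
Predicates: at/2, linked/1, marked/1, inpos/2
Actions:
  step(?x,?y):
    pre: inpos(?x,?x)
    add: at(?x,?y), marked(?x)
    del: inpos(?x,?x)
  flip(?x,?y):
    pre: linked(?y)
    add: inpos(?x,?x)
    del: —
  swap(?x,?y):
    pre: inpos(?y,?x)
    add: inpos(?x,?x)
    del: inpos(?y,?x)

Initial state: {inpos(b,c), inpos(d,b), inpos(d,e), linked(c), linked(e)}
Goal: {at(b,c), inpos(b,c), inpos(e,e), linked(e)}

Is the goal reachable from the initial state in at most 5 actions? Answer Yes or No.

1. flip(e,e)  →  {inpos(b,c), inpos(d,b), inpos(d,e), inpos(e,e), linked(c), linked(e)}
2. flip(b,e)  →  {inpos(b,b), inpos(b,c), inpos(d,b), inpos(d,e), inpos(e,e), linked(c), linked(e)}
3. step(b,c)  →  {at(b,c), inpos(b,c), inpos(d,b), inpos(d,e), inpos(e,e), linked(c), linked(e), marked(b)}
optimal plan length = 3; 3 ≤ 5

Yes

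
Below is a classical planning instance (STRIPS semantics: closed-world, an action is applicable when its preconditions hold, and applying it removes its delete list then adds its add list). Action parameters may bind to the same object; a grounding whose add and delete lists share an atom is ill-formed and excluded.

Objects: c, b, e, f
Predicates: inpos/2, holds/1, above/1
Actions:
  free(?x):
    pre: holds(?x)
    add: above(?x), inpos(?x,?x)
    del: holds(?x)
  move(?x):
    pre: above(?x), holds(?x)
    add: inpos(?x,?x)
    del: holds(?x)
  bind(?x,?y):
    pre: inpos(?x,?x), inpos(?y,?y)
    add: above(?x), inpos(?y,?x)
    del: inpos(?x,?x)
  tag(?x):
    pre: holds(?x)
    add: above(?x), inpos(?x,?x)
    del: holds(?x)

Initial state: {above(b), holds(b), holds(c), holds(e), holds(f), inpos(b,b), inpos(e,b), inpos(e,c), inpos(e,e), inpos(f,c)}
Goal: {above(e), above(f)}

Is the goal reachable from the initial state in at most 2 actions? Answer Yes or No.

1. free(e)  →  {above(b), above(e), holds(b), holds(c), holds(f), inpos(b,b), inpos(e,b), inpos(e,c), inpos(e,e), inpos(f,c)}
2. free(f)  →  {above(b), above(e), above(f), holds(b), holds(c), inpos(b,b), inpos(e,b), inpos(e,c), inpos(e,e), inpos(f,c), inpos(f,f)}
optimal plan length = 2; 2 ≤ 2

Yes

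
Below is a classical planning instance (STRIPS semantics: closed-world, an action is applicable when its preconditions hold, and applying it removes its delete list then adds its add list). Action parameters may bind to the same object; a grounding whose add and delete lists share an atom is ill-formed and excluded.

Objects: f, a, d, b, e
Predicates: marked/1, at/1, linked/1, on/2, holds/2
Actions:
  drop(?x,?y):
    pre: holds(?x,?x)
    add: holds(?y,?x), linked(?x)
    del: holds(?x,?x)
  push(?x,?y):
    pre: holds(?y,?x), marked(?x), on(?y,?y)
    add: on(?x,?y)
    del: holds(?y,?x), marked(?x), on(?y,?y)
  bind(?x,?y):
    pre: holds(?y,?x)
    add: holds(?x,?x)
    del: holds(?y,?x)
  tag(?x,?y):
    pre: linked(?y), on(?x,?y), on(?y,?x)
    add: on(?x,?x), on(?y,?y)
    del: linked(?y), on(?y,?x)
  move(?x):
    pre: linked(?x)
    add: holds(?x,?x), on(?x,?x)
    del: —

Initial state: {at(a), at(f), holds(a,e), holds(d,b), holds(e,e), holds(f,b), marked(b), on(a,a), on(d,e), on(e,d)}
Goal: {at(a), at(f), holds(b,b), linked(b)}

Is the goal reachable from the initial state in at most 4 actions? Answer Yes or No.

Yes

1. bind(b,f)  →  {at(a), at(f), holds(a,e), holds(b,b), holds(d,b), holds(e,e), marked(b), on(a,a), on(d,e), on(e,d)}
2. drop(b,f)  →  {at(a), at(f), holds(a,e), holds(d,b), holds(e,e), holds(f,b), linked(b), marked(b), on(a,a), on(d,e), on(e,d)}
3. bind(b,f)  →  {at(a), at(f), holds(a,e), holds(b,b), holds(d,b), holds(e,e), linked(b), marked(b), on(a,a), on(d,e), on(e,d)}
optimal plan length = 3; 3 ≤ 4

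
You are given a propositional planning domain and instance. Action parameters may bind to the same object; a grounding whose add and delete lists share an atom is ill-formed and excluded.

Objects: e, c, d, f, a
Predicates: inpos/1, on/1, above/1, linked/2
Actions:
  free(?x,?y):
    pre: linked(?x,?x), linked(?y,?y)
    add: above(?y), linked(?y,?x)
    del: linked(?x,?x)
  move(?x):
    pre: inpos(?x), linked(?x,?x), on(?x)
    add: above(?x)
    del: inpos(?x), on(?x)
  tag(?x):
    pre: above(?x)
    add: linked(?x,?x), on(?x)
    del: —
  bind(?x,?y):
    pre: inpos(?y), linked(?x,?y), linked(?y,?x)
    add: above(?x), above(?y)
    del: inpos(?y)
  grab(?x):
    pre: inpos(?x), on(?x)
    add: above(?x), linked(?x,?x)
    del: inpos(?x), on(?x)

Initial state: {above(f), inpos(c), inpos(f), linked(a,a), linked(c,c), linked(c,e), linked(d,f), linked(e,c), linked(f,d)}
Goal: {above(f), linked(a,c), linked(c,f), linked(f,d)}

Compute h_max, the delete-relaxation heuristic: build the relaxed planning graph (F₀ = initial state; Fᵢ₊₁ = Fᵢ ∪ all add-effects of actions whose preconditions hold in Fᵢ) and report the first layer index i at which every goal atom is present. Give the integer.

F0 = init (9 atoms)
F1 = F0 ∪ {above(a), above(c), above(d), above(e), linked(a,c), linked(c,a), linked(f,f), on(f)}  (17 atoms)
F2 = F1 ∪ {linked(a,f), linked(c,f), linked(d,d), linked(e,e), linked(f,a), linked(f,c), on(a), on(c), on(d), on(e)}  (27 atoms)
goal ⊆ F2  ⇒  h_max = 2

2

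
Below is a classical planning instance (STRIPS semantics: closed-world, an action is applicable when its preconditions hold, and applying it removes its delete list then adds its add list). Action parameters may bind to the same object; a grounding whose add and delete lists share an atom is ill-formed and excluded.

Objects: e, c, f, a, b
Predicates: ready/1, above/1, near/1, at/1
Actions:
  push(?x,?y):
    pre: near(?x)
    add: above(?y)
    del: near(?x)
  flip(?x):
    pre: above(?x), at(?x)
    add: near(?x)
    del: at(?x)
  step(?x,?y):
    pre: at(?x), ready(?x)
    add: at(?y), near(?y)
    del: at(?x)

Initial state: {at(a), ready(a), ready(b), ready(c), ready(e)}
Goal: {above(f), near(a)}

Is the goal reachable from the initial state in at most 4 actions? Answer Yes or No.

1. step(a,e)  →  {at(e), near(e), ready(a), ready(b), ready(c), ready(e)}
2. push(e,f)  →  {above(f), at(e), ready(a), ready(b), ready(c), ready(e)}
3. step(e,a)  →  {above(f), at(a), near(a), ready(a), ready(b), ready(c), ready(e)}
optimal plan length = 3; 3 ≤ 4

Yes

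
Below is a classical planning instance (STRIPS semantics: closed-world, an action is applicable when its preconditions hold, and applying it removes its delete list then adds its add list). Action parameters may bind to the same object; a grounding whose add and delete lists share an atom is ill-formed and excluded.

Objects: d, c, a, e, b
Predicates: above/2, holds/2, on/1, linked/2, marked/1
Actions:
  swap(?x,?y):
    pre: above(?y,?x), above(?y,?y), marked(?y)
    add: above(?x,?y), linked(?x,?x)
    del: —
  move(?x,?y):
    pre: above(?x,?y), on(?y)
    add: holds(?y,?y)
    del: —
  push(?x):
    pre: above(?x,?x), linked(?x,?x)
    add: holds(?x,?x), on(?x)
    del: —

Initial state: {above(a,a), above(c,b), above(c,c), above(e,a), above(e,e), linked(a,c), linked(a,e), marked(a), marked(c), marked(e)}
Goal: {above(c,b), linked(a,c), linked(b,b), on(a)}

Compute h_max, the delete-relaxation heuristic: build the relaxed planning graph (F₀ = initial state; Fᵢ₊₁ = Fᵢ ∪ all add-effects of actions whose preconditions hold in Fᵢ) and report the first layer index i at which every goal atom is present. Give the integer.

2

F0 = init (10 atoms)
F1 = F0 ∪ {above(a,e), above(b,c), linked(a,a), linked(b,b), linked(c,c), linked(e,e)}  (16 atoms)
F2 = F1 ∪ {holds(a,a), holds(c,c), holds(e,e), on(a), on(c), on(e)}  (22 atoms)
goal ⊆ F2  ⇒  h_max = 2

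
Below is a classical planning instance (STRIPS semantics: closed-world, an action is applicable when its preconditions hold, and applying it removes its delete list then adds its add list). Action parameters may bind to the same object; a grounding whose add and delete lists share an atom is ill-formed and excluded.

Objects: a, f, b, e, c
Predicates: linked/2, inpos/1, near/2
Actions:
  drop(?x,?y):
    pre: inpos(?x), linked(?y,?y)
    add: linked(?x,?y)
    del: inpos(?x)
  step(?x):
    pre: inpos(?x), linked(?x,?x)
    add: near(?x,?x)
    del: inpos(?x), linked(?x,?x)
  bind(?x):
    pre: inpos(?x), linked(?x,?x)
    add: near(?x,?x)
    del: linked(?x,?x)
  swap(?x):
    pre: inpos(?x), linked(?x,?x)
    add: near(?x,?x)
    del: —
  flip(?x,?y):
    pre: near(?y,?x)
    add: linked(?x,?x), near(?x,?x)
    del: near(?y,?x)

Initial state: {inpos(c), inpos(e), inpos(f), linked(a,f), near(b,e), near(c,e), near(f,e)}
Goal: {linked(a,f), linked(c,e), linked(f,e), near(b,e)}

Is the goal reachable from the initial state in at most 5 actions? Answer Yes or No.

Yes

1. flip(e,f)  →  {inpos(c), inpos(e), inpos(f), linked(a,f), linked(e,e), near(b,e), near(c,e), near(e,e)}
2. drop(f,e)  →  {inpos(c), inpos(e), linked(a,f), linked(e,e), linked(f,e), near(b,e), near(c,e), near(e,e)}
3. drop(c,e)  →  {inpos(e), linked(a,f), linked(c,e), linked(e,e), linked(f,e), near(b,e), near(c,e), near(e,e)}
optimal plan length = 3; 3 ≤ 5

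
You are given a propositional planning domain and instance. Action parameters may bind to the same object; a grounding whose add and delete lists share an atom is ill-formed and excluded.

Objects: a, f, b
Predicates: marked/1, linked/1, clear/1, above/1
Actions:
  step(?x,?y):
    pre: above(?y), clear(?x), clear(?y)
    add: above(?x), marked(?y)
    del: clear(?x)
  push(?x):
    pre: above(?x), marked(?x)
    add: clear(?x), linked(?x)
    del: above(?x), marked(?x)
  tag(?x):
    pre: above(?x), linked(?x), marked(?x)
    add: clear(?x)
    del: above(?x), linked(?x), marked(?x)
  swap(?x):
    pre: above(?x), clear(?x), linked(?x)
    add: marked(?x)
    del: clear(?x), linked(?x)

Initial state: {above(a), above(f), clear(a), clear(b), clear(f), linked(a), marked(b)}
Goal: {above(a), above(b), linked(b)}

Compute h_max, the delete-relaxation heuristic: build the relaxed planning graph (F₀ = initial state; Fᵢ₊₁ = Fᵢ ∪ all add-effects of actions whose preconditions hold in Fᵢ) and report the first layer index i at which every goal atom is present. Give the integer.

F0 = init (7 atoms)
F1 = F0 ∪ {above(b), marked(a), marked(f)}  (10 atoms)
F2 = F1 ∪ {linked(b), linked(f)}  (12 atoms)
goal ⊆ F2  ⇒  h_max = 2

2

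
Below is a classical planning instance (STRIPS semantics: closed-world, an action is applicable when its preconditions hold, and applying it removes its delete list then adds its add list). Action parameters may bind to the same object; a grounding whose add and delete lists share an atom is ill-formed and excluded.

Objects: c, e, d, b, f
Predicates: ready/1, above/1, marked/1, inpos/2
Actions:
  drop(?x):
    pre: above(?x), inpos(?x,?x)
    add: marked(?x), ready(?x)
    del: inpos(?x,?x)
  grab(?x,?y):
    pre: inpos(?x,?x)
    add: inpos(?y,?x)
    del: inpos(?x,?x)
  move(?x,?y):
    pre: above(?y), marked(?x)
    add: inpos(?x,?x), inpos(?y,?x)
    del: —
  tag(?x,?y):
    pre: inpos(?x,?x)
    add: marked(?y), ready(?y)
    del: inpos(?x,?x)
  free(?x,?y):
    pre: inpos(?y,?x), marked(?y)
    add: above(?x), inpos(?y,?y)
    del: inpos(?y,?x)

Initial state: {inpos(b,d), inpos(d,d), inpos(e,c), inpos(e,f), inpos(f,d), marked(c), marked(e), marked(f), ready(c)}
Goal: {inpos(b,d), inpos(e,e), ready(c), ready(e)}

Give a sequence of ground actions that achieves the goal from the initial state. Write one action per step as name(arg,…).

1. tag(d,e)  →  {inpos(b,d), inpos(e,c), inpos(e,f), inpos(f,d), marked(c), marked(e), marked(f), ready(c), ready(e)}
2. free(c,e)  →  {above(c), inpos(b,d), inpos(e,e), inpos(e,f), inpos(f,d), marked(c), marked(e), marked(f), ready(c), ready(e)}

tag(d,e); free(c,e)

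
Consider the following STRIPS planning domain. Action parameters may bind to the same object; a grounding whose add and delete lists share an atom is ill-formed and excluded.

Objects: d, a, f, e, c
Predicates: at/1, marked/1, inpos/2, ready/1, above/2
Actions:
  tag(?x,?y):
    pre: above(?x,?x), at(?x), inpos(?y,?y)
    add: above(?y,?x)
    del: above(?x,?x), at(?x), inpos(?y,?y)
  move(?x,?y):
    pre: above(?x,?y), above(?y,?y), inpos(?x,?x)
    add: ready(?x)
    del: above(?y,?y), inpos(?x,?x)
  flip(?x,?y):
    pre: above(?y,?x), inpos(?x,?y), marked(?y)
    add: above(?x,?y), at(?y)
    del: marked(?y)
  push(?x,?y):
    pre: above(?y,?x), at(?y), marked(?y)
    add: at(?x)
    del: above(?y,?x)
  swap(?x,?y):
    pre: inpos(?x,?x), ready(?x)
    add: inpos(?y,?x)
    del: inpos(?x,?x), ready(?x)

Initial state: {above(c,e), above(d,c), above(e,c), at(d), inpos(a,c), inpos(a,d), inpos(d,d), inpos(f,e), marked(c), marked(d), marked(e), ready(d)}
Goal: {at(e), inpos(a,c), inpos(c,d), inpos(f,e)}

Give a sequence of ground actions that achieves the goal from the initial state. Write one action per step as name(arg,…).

1. push(c,d)  →  {above(c,e), above(e,c), at(c), at(d), inpos(a,c), inpos(a,d), inpos(d,d), inpos(f,e), marked(c), marked(d), marked(e), ready(d)}
2. push(e,c)  →  {above(e,c), at(c), at(d), at(e), inpos(a,c), inpos(a,d), inpos(d,d), inpos(f,e), marked(c), marked(d), marked(e), ready(d)}
3. swap(d,c)  →  {above(e,c), at(c), at(d), at(e), inpos(a,c), inpos(a,d), inpos(c,d), inpos(f,e), marked(c), marked(d), marked(e)}

push(c,d); push(e,c); swap(d,c)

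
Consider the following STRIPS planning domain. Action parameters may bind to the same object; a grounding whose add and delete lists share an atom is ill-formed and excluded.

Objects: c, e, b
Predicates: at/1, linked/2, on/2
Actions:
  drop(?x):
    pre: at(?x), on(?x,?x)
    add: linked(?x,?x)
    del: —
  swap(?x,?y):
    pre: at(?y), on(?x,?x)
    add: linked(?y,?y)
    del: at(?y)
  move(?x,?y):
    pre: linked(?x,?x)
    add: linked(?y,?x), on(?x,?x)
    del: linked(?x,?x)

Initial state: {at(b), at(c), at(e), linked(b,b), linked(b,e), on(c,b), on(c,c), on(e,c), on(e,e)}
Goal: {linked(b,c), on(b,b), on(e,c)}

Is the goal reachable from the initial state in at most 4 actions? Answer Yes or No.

1. drop(c)  →  {at(b), at(c), at(e), linked(b,b), linked(b,e), linked(c,c), on(c,b), on(c,c), on(e,c), on(e,e)}
2. move(c,b)  →  {at(b), at(c), at(e), linked(b,b), linked(b,c), linked(b,e), on(c,b), on(c,c), on(e,c), on(e,e)}
3. move(b,c)  →  {at(b), at(c), at(e), linked(b,c), linked(b,e), linked(c,b), on(b,b), on(c,b), on(c,c), on(e,c), on(e,e)}
optimal plan length = 3; 3 ≤ 4

Yes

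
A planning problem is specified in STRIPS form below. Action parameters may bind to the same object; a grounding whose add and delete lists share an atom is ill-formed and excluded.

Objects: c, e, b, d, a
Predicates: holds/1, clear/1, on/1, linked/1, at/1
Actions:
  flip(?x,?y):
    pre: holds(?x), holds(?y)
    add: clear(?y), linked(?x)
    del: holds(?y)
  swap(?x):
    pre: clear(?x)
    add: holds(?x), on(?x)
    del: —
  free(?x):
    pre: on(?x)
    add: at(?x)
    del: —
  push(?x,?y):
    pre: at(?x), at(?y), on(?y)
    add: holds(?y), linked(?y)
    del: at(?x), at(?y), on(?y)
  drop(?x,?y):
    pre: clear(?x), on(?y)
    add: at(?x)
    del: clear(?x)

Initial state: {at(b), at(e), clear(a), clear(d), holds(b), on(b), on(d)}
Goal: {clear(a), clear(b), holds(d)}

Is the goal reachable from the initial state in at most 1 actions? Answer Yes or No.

No

1. flip(b,b)  →  {at(b), at(e), clear(a), clear(b), clear(d), linked(b), on(b), on(d)}
2. swap(d)  →  {at(b), at(e), clear(a), clear(b), clear(d), holds(d), linked(b), on(b), on(d)}
optimal plan length = 2; 2 > 1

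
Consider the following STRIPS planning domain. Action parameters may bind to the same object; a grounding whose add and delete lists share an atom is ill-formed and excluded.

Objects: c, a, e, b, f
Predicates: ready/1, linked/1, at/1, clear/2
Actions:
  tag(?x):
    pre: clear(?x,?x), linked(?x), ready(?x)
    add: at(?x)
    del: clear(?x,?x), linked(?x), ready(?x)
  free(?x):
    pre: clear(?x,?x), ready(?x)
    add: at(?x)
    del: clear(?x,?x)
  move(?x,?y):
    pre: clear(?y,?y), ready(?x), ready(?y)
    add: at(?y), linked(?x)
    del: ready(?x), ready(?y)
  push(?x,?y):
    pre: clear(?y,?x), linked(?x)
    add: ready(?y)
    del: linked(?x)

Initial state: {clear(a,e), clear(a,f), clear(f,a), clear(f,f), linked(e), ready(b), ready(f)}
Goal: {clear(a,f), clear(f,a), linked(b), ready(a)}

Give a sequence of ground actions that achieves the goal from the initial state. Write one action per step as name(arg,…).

1. move(b,f)  →  {at(f), clear(a,e), clear(a,f), clear(f,a), clear(f,f), linked(b), linked(e)}
2. push(e,a)  →  {at(f), clear(a,e), clear(a,f), clear(f,a), clear(f,f), linked(b), ready(a)}

move(b,f); push(e,a)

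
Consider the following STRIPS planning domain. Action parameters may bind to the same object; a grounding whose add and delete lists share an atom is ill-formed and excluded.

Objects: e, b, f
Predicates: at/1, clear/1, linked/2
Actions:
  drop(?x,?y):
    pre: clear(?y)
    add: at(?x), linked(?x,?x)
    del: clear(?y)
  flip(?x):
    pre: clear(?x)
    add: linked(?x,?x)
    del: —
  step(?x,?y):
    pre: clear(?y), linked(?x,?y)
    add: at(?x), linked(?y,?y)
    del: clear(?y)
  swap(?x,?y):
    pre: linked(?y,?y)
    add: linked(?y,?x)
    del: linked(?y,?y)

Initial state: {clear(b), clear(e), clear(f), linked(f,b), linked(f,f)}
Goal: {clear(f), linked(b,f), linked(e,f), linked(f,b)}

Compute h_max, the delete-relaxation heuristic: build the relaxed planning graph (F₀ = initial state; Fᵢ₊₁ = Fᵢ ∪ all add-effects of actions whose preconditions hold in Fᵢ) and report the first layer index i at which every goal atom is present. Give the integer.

2

F0 = init (5 atoms)
F1 = F0 ∪ {at(b), at(e), at(f), linked(b,b), linked(e,e), linked(f,e)}  (11 atoms)
F2 = F1 ∪ {linked(b,e), linked(b,f), linked(e,b), linked(e,f)}  (15 atoms)
goal ⊆ F2  ⇒  h_max = 2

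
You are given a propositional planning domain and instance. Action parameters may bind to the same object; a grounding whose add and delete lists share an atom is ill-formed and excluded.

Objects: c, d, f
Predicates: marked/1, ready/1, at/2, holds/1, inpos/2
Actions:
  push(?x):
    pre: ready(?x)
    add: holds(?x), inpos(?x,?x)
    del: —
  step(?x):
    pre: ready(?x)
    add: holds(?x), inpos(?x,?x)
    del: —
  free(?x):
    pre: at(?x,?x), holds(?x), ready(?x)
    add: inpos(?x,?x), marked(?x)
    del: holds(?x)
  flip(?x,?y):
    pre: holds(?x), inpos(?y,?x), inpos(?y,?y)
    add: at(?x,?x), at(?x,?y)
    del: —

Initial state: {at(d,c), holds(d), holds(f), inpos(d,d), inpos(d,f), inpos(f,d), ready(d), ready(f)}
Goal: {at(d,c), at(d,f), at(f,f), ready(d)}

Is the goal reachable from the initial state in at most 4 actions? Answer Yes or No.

Yes

1. push(f)  →  {at(d,c), holds(d), holds(f), inpos(d,d), inpos(d,f), inpos(f,d), inpos(f,f), ready(d), ready(f)}
2. flip(d,f)  →  {at(d,c), at(d,d), at(d,f), holds(d), holds(f), inpos(d,d), inpos(d,f), inpos(f,d), inpos(f,f), ready(d), ready(f)}
3. flip(f,d)  →  {at(d,c), at(d,d), at(d,f), at(f,d), at(f,f), holds(d), holds(f), inpos(d,d), inpos(d,f), inpos(f,d), inpos(f,f), ready(d), ready(f)}
optimal plan length = 3; 3 ≤ 4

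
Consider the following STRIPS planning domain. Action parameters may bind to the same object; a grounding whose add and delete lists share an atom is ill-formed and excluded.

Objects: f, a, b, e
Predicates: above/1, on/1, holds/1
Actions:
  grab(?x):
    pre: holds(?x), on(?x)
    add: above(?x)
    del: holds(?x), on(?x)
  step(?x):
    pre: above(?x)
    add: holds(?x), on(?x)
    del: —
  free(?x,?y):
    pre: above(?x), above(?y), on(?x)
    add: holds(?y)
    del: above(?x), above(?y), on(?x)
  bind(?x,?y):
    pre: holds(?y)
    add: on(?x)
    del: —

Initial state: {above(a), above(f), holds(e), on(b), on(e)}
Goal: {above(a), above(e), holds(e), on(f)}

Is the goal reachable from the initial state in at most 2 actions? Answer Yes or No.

No

1. grab(e)  →  {above(a), above(e), above(f), on(b)}
2. step(f)  →  {above(a), above(e), above(f), holds(f), on(b), on(f)}
3. step(e)  →  {above(a), above(e), above(f), holds(e), holds(f), on(b), on(e), on(f)}
optimal plan length = 3; 3 > 2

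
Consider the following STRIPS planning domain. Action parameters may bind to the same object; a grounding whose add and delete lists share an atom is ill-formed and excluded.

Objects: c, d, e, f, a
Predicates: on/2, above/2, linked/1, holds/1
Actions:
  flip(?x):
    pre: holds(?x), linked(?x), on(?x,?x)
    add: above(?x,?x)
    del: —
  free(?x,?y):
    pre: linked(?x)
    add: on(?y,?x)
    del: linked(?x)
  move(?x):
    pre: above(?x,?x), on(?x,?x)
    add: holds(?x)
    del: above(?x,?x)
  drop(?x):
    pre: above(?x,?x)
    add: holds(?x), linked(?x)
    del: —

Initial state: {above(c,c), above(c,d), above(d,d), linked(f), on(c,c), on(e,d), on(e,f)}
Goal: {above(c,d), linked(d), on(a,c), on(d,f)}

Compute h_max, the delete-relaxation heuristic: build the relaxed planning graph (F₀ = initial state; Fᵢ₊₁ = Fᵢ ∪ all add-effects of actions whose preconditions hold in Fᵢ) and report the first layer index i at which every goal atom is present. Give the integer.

2

F0 = init (7 atoms)
F1 = F0 ∪ {holds(c), holds(d), linked(c), linked(d), on(a,f), on(c,f), on(d,f), on(f,f)}  (15 atoms)
F2 = F1 ∪ {on(a,c), on(a,d), on(c,d), on(d,c), on(d,d), on(e,c), on(f,c), on(f,d)}  (23 atoms)
goal ⊆ F2  ⇒  h_max = 2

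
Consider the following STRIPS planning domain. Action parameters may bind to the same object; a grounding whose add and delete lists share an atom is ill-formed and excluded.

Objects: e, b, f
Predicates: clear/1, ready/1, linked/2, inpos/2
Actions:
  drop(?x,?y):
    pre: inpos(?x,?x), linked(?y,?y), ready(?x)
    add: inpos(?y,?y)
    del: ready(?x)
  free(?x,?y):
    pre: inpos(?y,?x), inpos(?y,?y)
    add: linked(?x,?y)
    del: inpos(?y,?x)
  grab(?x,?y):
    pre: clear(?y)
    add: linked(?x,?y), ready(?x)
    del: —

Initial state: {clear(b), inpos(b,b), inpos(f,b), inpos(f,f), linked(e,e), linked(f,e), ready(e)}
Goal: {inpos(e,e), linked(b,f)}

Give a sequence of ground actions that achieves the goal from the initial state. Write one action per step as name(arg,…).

free(b,f); grab(b,b); drop(b,e)

1. free(b,f)  →  {clear(b), inpos(b,b), inpos(f,f), linked(b,f), linked(e,e), linked(f,e), ready(e)}
2. grab(b,b)  →  {clear(b), inpos(b,b), inpos(f,f), linked(b,b), linked(b,f), linked(e,e), linked(f,e), ready(b), ready(e)}
3. drop(b,e)  →  {clear(b), inpos(b,b), inpos(e,e), inpos(f,f), linked(b,b), linked(b,f), linked(e,e), linked(f,e), ready(e)}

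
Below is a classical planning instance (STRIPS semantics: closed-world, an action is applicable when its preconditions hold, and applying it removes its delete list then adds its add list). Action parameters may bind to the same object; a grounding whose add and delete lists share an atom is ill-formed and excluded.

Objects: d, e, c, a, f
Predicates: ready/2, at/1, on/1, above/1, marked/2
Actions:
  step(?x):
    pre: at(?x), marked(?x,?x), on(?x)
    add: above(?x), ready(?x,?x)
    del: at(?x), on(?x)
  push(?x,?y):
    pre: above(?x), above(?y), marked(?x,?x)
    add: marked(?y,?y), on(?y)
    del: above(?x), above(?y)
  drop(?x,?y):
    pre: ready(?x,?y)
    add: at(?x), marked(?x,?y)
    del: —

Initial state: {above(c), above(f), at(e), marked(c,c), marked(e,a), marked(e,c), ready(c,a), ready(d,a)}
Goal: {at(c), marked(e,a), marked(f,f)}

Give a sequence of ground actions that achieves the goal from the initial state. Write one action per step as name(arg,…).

1. push(c,f)  →  {at(e), marked(c,c), marked(e,a), marked(e,c), marked(f,f), on(f), ready(c,a), ready(d,a)}
2. drop(c,a)  →  {at(c), at(e), marked(c,a), marked(c,c), marked(e,a), marked(e,c), marked(f,f), on(f), ready(c,a), ready(d,a)}

push(c,f); drop(c,a)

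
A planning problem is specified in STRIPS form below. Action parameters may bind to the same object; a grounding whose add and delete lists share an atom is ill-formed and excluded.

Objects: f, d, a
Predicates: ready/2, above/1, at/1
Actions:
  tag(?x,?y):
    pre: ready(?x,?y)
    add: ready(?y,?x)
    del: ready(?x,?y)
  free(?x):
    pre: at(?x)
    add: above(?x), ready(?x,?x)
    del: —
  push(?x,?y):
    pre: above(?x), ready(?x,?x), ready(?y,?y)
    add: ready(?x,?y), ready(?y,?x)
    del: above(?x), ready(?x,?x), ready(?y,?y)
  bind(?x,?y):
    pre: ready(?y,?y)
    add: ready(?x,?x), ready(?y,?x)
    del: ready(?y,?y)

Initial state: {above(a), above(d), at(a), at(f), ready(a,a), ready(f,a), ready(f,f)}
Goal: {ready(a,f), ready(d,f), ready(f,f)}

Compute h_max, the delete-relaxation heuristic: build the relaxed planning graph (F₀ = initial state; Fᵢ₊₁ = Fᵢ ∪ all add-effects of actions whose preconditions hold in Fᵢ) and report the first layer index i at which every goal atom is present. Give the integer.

F0 = init (7 atoms)
F1 = F0 ∪ {above(f), ready(a,d), ready(a,f), ready(d,d), ready(f,d)}  (12 atoms)
F2 = F1 ∪ {ready(d,a), ready(d,f)}  (14 atoms)
goal ⊆ F2  ⇒  h_max = 2

2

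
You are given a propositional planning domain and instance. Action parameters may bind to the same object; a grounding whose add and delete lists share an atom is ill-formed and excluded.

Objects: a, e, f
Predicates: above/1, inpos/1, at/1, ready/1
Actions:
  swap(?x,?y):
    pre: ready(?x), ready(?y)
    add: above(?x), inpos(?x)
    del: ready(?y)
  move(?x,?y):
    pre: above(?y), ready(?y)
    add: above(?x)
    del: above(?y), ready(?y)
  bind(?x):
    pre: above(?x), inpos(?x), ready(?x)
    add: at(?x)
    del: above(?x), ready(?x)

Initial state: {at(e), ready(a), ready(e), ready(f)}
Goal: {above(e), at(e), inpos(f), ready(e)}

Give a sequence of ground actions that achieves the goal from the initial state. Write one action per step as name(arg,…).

1. swap(e,a)  →  {above(e), at(e), inpos(e), ready(e), ready(f)}
2. swap(f,f)  →  {above(e), above(f), at(e), inpos(e), inpos(f), ready(e)}

swap(e,a); swap(f,f)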